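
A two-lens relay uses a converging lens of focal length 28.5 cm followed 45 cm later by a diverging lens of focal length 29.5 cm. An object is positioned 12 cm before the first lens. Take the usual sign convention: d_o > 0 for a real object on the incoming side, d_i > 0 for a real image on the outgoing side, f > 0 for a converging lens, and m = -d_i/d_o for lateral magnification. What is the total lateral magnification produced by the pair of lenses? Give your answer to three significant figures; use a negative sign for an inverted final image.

First lens: d_i1 = 1/(1/28.5 - 1/12) = -20.727 cm.
m_1 = -(-20.727)/12 = 1.7273.
The intermediate image is virtual, 20.727 cm to the left of lens 1, so d_o2 = L - d_i1 = 45 - (-20.727) = 65.727 cm.
Second lens: d_i2 = 1/(1/(-29.5) - 1/(65.727)) = -20.361 cm.
m_2 = -(-20.361)/(65.727) = 0.3098.
Overall magnification: m = m_1 m_2 = 0.5351.

0.535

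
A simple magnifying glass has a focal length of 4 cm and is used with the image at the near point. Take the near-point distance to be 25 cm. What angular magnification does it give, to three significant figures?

7.25

M = 1 + D/f = 1 + 25/4 = 7.250.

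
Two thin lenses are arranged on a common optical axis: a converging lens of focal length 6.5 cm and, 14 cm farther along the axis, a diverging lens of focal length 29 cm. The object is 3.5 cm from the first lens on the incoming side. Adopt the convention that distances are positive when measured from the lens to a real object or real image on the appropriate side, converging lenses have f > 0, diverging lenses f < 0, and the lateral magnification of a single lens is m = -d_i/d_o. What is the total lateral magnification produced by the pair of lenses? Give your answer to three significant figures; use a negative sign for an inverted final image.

1.24

Applying the thin-lens equation to the first lens, 1/6.5 = 1/3.5 + 1/d_i1, which gives d_i1 = -7.583 cm.
Its lateral magnification is m_1 = -d_i1/d_o1 = -(-7.583)/3.5 = 2.1667.
The intermediate image is virtual, 7.583 cm to the left of lens 1, so d_o2 = L - d_i1 = 14 - (-7.583) = 21.583 cm.
Applying the thin-lens equation again with f_2 = -29 cm and d_o2 = 21.583 cm gives d_i2 = -12.374 cm.
m_2 = -(-12.374)/(21.583) = 0.5733.
The system's lateral magnification is m_1 m_2 = (2.1667)(0.5733) = 1.2422.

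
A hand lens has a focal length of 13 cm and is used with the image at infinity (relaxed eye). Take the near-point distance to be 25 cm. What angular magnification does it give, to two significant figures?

1.9

M = D/f = 25/13 = 1.923.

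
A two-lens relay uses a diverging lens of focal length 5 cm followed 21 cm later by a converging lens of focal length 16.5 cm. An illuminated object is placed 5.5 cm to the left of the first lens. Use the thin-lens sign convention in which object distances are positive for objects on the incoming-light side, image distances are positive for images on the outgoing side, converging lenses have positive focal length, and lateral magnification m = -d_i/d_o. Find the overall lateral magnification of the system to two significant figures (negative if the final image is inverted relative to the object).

Applying the thin-lens equation to the first lens, 1/(-5) = 1/5.5 + 1/d_i1, which gives d_i1 = -2.619 cm.
Its lateral magnification is m_1 = -d_i1/d_o1 = -(-2.619)/5.5 = 0.4762.
The intermediate image is virtual, 2.619 cm to the left of lens 1, so d_o2 = L - d_i1 = 21 - (-2.619) = 23.619 cm.
Applying the thin-lens equation again with f_2 = 16.5 cm and d_o2 = 23.619 cm gives d_i2 = 54.742 cm.
m_2 = -(54.742)/(23.619) = -2.3177.
Total m = m_1 x m_2 = (0.4762)(-2.3177) = -1.1037.

-1.1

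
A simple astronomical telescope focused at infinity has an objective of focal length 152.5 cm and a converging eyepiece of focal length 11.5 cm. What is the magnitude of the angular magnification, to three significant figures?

13.3

|M| = f_obj/|f_eye| = 152.5/11.5 = 13.261.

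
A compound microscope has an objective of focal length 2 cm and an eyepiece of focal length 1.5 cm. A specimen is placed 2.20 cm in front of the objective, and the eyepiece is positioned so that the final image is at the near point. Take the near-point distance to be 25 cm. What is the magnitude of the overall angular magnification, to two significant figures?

180

Objective: 1/d_i = 1/f_obj - 1/d_o = 1/2 - 1/2.20 = 0.04545 cm^-1, so d_i = 22.000 cm.
m_obj = -d_i/d_o = -22.000/2.20 = -10.000.
Eyepiece angular magnification (image at near point): M_eye = 1 + D/f_e = 1 + 25/1.5 = 17.667.
Overall M = m_obj x M_eye = (-10.000)(17.667) = -176.67.
|M| = 176.67.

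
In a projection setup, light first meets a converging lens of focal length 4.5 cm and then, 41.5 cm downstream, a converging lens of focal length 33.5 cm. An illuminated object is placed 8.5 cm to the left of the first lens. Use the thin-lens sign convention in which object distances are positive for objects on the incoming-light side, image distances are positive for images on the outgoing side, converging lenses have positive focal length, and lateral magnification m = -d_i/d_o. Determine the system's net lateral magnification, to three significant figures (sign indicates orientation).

Lens 1: 1/d_i1 = 1/f_1 - 1/d_o1 = 1/4.5 - 1/8.5 = 0.10458 cm^-1, so d_i1 = 9.563 cm.
m_1 = -(9.563)/8.5 = -1.1250.
Object distance for lens 2: d_o2 = 41.5 - 9.563 = 31.938 cm.
Lens 2: 1/d_i2 = 1/f_2 - 1/d_o2 = 1/33.5 - 1/(31.938) = -0.00146 cm^-1, so d_i2 = -684.740 cm.
m_2 = -(-684.740)/(31.938) = 21.4400.
Total m = m_1 x m_2 = (-1.1250)(21.4400) = -24.1200.

-24.1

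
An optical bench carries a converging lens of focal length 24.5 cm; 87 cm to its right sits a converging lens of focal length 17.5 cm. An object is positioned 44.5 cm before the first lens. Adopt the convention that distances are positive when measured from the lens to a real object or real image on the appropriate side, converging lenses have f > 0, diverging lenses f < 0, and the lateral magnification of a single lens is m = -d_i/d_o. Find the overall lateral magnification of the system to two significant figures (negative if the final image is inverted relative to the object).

First lens: d_i1 = 1/(1/24.5 - 1/44.5) = 54.513 cm.
m_1 = -(54.513)/44.5 = -1.2250.
That image sits 32.487 cm in front of the second lens, so d_o2 = 32.487 cm.
Second lens: d_i2 = 1/(1/17.5 - 1/(32.487)) = 37.934 cm.
m_2 = -(37.934)/(32.487) = -1.1676.
Total m = m_1 x m_2 = (-1.2250)(-1.1676) = 1.4304.

1.4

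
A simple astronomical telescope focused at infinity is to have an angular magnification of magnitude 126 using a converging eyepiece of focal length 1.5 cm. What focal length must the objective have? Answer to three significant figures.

189 cm

|M| = f_obj/|f_eye|, so f_obj = |M| x |f_eye| = 126.0 x 1.5 = 189.000 cm.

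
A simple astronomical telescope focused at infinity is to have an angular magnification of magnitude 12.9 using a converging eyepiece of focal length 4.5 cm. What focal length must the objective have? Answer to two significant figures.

|M| = f_obj/|f_eye|, so f_obj = |M| x |f_eye| = 12.9 x 4.5 = 58.050 cm.

58 cm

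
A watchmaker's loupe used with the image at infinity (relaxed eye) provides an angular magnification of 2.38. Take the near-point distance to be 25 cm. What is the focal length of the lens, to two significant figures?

11 cm

For the image at infinity, M = D/f.
f = D/M = 25/2.38 = 10.504 cm.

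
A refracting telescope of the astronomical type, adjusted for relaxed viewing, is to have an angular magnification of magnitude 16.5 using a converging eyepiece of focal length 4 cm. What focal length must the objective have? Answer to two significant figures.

66 cm

|M| = f_obj/|f_eye|, so f_obj = |M| x |f_eye| = 16.5 x 4 = 66.000 cm.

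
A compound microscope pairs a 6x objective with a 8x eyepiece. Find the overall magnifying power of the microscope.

The overall magnification of a compound microscope is the product of the objective and eyepiece magnifications:
M = M_obj x M_eye = 6 x 8 = 48.

48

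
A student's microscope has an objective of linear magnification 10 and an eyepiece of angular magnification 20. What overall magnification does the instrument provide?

200

The overall magnification of a compound microscope is the product of the objective and eyepiece magnifications:
M = M_obj x M_eye = 10 x 20 = 200.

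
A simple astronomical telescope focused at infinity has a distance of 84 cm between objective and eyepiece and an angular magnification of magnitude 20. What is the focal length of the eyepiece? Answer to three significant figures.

In normal adjustment the tube length equals f_obj + f_eye and |M| = f_obj/f_eye.
So f_obj = 20 f_eye and 20 f_eye + f_eye = 84 cm, giving f_eye = 84/21 = 4.000 cm and f_obj = 80.000 cm.

4.00 cm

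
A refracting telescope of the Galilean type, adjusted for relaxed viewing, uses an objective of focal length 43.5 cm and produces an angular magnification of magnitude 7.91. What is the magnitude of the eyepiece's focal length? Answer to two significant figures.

5.5 cm

|M| = f_obj/|f_eye|, so |f_eye| = f_obj/|M| = 43.5/7.91 = 5.499 cm.
(The eyepiece is diverging, so its signed focal length is -5.499 cm.)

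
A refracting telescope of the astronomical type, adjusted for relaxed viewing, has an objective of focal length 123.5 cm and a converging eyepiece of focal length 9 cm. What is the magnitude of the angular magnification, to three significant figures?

|M| = f_obj/|f_eye| = 123.5/9 = 13.722.

13.7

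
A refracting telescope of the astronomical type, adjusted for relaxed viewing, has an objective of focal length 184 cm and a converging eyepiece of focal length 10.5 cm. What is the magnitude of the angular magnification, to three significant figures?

|M| = f_obj/|f_eye| = 184/10.5 = 17.524.

17.5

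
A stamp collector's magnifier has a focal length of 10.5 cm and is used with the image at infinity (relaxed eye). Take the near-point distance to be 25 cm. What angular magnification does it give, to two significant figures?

2.4

M = D/f = 25/10.5 = 2.381.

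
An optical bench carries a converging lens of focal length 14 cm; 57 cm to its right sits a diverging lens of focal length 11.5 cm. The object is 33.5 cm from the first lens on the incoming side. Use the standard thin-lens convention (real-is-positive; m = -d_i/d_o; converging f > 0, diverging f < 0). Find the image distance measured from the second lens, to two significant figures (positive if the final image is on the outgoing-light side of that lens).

First lens: d_i1 = 1/(1/14 - 1/33.5) = 24.051 cm.
That image sits 32.949 cm in front of the second lens, so d_o2 = 32.949 cm.
Second lens: d_i2 = 1/(1/(-11.5) - 1/(32.949)) = -8.525 cm.

-8.5 cm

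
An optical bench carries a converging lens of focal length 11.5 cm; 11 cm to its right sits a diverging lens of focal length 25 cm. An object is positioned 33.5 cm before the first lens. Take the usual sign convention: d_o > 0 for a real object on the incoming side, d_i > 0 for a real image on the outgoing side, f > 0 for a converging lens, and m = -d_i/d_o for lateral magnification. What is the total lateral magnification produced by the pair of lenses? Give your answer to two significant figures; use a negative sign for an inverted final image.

Applying the thin-lens equation to the first lens, 1/11.5 = 1/33.5 + 1/d_i1, which gives d_i1 = 17.511 cm.
Its lateral magnification is m_1 = -d_i1/d_o1 = -(17.511)/33.5 = -0.5227.
Since 17.511 cm > 11 cm, the first image lies past the second lens and serves as a virtual object: d_o2 = L - d_i1 = -6.511 cm.
Applying the thin-lens equation again with f_2 = -25 cm and d_o2 = -6.511 cm gives d_i2 = 8.805 cm.
m_2 = -(8.805)/(-6.511) = 1.3522.
Total m = m_1 x m_2 = (-0.5227)(1.3522) = -0.7068.

-0.71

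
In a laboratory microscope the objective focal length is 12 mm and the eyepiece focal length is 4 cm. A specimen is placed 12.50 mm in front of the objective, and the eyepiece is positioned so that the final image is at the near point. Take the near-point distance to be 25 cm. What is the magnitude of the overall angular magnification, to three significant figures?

Convert to cm: f_obj = 12 mm = 1.2 cm; d_o = 12.50 mm = 1.25 cm.
Objective: 1/d_i = 1/f_obj - 1/d_o = 1/1.2 - 1/1.25 = 0.03333 cm^-1, so d_i = 30.000 cm.
m_obj = -d_i/d_o = -30.000/1.25 = -24.000.
Eyepiece angular magnification (image at near point): M_eye = 1 + D/f_e = 1 + 25/4 = 7.250.
Overall M = m_obj x M_eye = (-24.000)(7.250) = -174.00.
|M| = 174.00.

174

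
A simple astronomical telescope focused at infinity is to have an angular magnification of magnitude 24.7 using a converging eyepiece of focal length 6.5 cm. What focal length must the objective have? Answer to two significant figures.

|M| = f_obj/|f_eye|, so f_obj = |M| x |f_eye| = 24.7 x 6.5 = 160.550 cm.

160 cm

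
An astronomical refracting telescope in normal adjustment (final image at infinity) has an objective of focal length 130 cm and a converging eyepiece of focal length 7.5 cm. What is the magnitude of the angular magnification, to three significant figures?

|M| = f_obj/|f_eye| = 130/7.5 = 17.333.

17.3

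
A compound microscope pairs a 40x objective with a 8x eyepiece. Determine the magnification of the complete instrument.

320

The overall magnification of a compound microscope is the product of the objective and eyepiece magnifications:
M = M_obj x M_eye = 40 x 8 = 320.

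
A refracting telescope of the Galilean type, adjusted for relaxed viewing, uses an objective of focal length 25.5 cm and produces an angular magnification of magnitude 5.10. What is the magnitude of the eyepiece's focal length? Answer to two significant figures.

5.0 cm

|M| = f_obj/|f_eye|, so |f_eye| = f_obj/|M| = 25.5/5.1 = 5.000 cm.
(The eyepiece is diverging, so its signed focal length is -5.000 cm.)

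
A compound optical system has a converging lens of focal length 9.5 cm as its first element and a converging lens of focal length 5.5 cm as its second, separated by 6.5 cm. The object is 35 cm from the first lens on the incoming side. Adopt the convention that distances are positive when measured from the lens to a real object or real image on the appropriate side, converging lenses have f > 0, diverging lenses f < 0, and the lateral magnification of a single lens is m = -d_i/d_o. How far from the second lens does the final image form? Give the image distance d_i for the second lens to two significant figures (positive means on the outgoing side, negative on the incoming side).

Applying the thin-lens equation to the first lens, 1/9.5 = 1/35 + 1/d_i1, which gives d_i1 = 13.039 cm.
This image would form 13.039 cm past lens 1, i.e. 6.539 cm beyond lens 2, so it is a virtual object for lens 2: d_o2 = 6.5 - 13.039 = -6.539 cm.
Applying the thin-lens equation again with f_2 = 5.5 cm and d_o2 = -6.539 cm gives d_i2 = 2.987 cm.

3.0 cm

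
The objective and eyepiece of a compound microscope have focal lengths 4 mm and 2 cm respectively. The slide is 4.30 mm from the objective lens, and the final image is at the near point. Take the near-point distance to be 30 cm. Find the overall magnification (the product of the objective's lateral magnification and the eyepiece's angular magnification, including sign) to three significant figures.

-213

Convert to cm: f_obj = 4 mm = 0.4 cm; d_o = 4.30 mm = 0.43 cm.
Objective: 1/d_i = 1/f_obj - 1/d_o = 1/0.4 - 1/0.43 = 0.17442 cm^-1, so d_i = 5.733 cm.
m_obj = -d_i/d_o = -5.733/0.43 = -13.333.
Eyepiece angular magnification (image at near point): M_eye = 1 + D/f_e = 1 + 30/2 = 16.000.
Overall M = m_obj x M_eye = (-13.333)(16.000) = -213.33.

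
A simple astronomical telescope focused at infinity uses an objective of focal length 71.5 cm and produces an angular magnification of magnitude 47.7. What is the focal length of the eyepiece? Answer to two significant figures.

1.5 cm

|M| = f_obj/f_eye, so f_eye = f_obj/|M| = 71.5/47.7 = 1.499 cm.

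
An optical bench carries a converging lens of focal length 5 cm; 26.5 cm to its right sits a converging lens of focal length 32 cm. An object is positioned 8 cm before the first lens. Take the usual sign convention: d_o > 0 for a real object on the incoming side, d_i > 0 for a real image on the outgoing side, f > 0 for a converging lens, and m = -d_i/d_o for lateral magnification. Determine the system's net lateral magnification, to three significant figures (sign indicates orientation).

-2.83

Applying the thin-lens equation to the first lens, 1/5 = 1/8 + 1/d_i1, which gives d_i1 = 13.333 cm.
Its lateral magnification is m_1 = -d_i1/d_o1 = -(13.333)/8 = -1.6667.
The intermediate image is 13.333 cm to the right of lens 1, so d_o2 = L - d_i1 = 26.5 - 13.333 = 13.167 cm.
Applying the thin-lens equation again with f_2 = 32 cm and d_o2 = 13.167 cm gives d_i2 = -22.372 cm.
m_2 = -(-22.372)/(13.167) = 1.6991.
The system's lateral magnification is m_1 m_2 = (-1.6667)(1.6991) = -2.8319.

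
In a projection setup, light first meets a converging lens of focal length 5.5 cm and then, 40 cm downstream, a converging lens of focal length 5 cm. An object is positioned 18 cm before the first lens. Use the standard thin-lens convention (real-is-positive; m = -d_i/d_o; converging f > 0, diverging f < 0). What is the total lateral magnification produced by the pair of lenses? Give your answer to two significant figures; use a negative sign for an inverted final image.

0.081

First lens: d_i1 = 1/(1/5.5 - 1/18) = 7.920 cm.
m_1 = -(7.920)/18 = -0.4400.
The intermediate image is 7.920 cm to the right of lens 1, so d_o2 = L - d_i1 = 40 - 7.920 = 32.080 cm.
Second lens: d_i2 = 1/(1/5 - 1/(32.080)) = 5.923 cm.
m_2 = -(5.923)/(32.080) = -0.1846.
Overall magnification: m = m_1 m_2 = 0.0812.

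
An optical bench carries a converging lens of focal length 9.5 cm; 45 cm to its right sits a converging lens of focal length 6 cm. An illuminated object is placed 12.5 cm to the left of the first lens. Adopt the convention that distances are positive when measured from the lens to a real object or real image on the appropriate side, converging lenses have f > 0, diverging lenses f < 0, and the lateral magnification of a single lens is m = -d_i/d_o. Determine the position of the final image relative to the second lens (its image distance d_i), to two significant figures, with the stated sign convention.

First lens: d_i1 = 1/(1/9.5 - 1/12.5) = 39.583 cm.
That image sits 5.417 cm in front of the second lens, so d_o2 = 5.417 cm.
Second lens: d_i2 = 1/(1/6 - 1/(5.417)) = -55.714 cm.

-56 cm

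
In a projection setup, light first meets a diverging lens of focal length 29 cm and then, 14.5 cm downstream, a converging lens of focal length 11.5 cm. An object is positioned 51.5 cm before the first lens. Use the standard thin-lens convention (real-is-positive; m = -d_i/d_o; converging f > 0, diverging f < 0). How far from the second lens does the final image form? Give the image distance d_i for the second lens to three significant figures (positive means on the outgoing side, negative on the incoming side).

Lens 1: 1/d_i1 = 1/f_1 - 1/d_o1 = 1/(-29) - 1/51.5 = -0.05390 cm^-1, so d_i1 = -18.553 cm.
The intermediate image is virtual, 18.553 cm to the left of lens 1, so d_o2 = L - d_i1 = 14.5 - (-18.553) = 33.053 cm.
Lens 2: 1/d_i2 = 1/f_2 - 1/d_o2 = 1/11.5 - 1/(33.053) = 0.05670 cm^-1, so d_i2 = 17.636 cm.

17.6 cm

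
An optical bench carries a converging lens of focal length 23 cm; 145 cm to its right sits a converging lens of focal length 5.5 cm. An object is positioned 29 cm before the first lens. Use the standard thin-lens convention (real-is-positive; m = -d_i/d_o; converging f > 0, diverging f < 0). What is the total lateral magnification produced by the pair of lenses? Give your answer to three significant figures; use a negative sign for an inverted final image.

Applying the thin-lens equation to the first lens, 1/23 = 1/29 + 1/d_i1, which gives d_i1 = 111.167 cm.
Its lateral magnification is m_1 = -d_i1/d_o1 = -(111.167)/29 = -3.8333.
That image sits 33.833 cm in front of the second lens, so d_o2 = 33.833 cm.
Applying the thin-lens equation again with f_2 = 5.5 cm and d_o2 = 33.833 cm gives d_i2 = 6.568 cm.
m_2 = -(6.568)/(33.833) = -0.1941.
Total m = m_1 x m_2 = (-3.8333)(-0.1941) = 0.7441.

0.744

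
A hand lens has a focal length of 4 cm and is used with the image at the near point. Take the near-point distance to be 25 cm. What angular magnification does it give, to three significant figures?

7.25

M = 1 + D/f = 1 + 25/4 = 7.250.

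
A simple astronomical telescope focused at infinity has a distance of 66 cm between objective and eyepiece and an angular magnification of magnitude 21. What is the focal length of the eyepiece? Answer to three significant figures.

In normal adjustment the tube length equals f_obj + f_eye and |M| = f_obj/f_eye.
So f_obj = 21 f_eye and 21 f_eye + f_eye = 66 cm, giving f_eye = 66/22 = 3.000 cm and f_obj = 63.000 cm.

3.00 cm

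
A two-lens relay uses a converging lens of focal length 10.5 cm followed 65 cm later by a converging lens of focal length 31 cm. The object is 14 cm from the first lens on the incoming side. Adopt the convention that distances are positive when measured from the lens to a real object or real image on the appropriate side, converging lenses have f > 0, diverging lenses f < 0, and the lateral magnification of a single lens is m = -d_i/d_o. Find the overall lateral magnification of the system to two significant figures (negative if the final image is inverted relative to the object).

-12

Lens 1: 1/d_i1 = 1/f_1 - 1/d_o1 = 1/10.5 - 1/14 = 0.02381 cm^-1, so d_i1 = 42.000 cm.
m_1 = -(42.000)/14 = -3.0000.
The intermediate image is 42.000 cm to the right of lens 1, so d_o2 = L - d_i1 = 65 - 42.000 = 23.000 cm.
Lens 2: 1/d_i2 = 1/f_2 - 1/d_o2 = 1/31 - 1/(23.000) = -0.01122 cm^-1, so d_i2 = -89.125 cm.
m_2 = -(-89.125)/(23.000) = 3.8750.
Overall magnification: m = m_1 m_2 = -11.6250.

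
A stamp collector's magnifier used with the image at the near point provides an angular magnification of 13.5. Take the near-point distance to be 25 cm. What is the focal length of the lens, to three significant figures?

2.00 cm

For the image at the near point, M = 1 + D/f.
f = D/(M - 1) = 25/(13.5 - 1) = 2.000 cm.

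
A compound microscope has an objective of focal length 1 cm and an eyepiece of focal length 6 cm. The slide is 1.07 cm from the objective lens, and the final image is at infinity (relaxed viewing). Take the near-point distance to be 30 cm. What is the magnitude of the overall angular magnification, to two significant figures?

Objective: 1/d_i = 1/f_obj - 1/d_o = 1/1 - 1/1.07 = 0.06542 cm^-1, so d_i = 15.286 cm.
m_obj = -d_i/d_o = -15.286/1.07 = -14.286.
Eyepiece angular magnification (image at infinity): M_eye = D/f_e = 30/6 = 5.000.
Overall M = m_obj x M_eye = (-14.286)(5.000) = -71.43.
|M| = 71.43.

71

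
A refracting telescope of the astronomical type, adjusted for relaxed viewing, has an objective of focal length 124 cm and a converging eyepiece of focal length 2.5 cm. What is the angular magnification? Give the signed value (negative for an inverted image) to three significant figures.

-49.6

M = -f_obj/f_eye = -124/(2.5) = -49.600.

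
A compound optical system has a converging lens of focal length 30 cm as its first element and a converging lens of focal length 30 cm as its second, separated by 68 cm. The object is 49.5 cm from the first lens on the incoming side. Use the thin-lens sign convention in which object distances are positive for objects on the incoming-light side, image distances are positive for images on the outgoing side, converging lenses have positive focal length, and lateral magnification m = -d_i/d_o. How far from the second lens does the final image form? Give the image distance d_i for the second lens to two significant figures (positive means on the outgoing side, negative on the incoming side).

First lens: d_i1 = 1/(1/30 - 1/49.5) = 76.154 cm.
This image would form 76.154 cm past lens 1, i.e. 8.154 cm beyond lens 2, so it is a virtual object for lens 2: d_o2 = 68 - 76.154 = -8.154 cm.
Second lens: d_i2 = 1/(1/30 - 1/(-8.154)) = 6.411 cm.

6.4 cm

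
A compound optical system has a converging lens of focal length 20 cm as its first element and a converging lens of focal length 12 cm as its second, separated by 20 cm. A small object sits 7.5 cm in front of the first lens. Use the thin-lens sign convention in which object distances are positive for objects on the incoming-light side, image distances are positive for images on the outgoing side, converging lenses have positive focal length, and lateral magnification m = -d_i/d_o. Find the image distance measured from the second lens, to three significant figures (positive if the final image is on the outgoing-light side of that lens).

Applying the thin-lens equation to the first lens, 1/20 = 1/7.5 + 1/d_i1, which gives d_i1 = -12.000 cm.
With d_i1 < 0 the first image is virtual and lies on the object side; the object distance for lens 2 is d_o2 = 20 - (-12.000) = 32.000 cm.
Applying the thin-lens equation again with f_2 = 12 cm and d_o2 = 32.000 cm gives d_i2 = 19.200 cm.

19.2 cm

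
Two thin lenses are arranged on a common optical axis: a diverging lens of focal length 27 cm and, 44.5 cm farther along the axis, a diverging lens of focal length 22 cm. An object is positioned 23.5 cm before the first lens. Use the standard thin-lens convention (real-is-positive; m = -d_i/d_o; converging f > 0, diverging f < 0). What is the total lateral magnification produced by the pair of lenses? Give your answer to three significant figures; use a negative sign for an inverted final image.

Applying the thin-lens equation to the first lens, 1/(-27) = 1/23.5 + 1/d_i1, which gives d_i1 = -12.564 cm.
Its lateral magnification is m_1 = -d_i1/d_o1 = -(-12.564)/23.5 = 0.5347.
With d_i1 < 0 the first image is virtual and lies on the object side; the object distance for lens 2 is d_o2 = 44.5 - (-12.564) = 57.064 cm.
Applying the thin-lens equation again with f_2 = -22 cm and d_o2 = 57.064 cm gives d_i2 = -15.878 cm.
m_2 = -(-15.878)/(57.064) = 0.2783.
Total m = m_1 x m_2 = (0.5347)(0.2783) = 0.1488.

0.149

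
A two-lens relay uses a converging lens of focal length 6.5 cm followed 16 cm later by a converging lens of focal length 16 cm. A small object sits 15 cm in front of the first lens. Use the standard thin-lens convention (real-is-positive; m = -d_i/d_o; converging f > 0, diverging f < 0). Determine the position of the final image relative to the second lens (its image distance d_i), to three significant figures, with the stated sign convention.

Applying the thin-lens equation to the first lens, 1/6.5 = 1/15 + 1/d_i1, which gives d_i1 = 11.471 cm.
The intermediate image is 11.471 cm to the right of lens 1, so d_o2 = L - d_i1 = 16 - 11.471 = 4.529 cm.
Applying the thin-lens equation again with f_2 = 16 cm and d_o2 = 4.529 cm gives d_i2 = -6.318 cm.

-6.32 cm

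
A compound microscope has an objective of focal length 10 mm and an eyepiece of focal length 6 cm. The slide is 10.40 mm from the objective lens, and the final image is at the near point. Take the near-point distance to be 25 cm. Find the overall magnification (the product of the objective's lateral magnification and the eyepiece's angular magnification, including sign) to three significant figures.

-129

Convert to cm: f_obj = 10 mm = 1 cm; d_o = 10.40 mm = 1.04 cm.
Objective: 1/d_i = 1/f_obj - 1/d_o = 1/1 - 1/1.04 = 0.03846 cm^-1, so d_i = 26.000 cm.
m_obj = -d_i/d_o = -26.000/1.04 = -25.000.
Eyepiece angular magnification (image at near point): M_eye = 1 + D/f_e = 1 + 25/6 = 5.167.
Overall M = m_obj x M_eye = (-25.000)(5.167) = -129.17.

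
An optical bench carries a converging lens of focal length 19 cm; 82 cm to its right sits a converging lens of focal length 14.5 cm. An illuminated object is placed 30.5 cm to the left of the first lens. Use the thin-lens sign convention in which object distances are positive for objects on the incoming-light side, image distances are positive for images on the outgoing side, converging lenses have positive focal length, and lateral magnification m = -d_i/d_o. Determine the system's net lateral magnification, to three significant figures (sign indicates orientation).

1.40

Applying the thin-lens equation to the first lens, 1/19 = 1/30.5 + 1/d_i1, which gives d_i1 = 50.391 cm.
Its lateral magnification is m_1 = -d_i1/d_o1 = -(50.391)/30.5 = -1.6522.
Object distance for lens 2: d_o2 = 82 - 50.391 = 31.609 cm.
Applying the thin-lens equation again with f_2 = 14.5 cm and d_o2 = 31.609 cm gives d_i2 = 26.789 cm.
m_2 = -(26.789)/(31.609) = -0.8475.
Overall magnification: m = m_1 m_2 = 1.4003.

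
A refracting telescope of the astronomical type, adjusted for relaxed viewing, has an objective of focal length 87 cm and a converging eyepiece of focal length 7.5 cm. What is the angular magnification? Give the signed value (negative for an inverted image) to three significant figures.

M = -f_obj/f_eye = -87/(7.5) = -11.600.

-11.6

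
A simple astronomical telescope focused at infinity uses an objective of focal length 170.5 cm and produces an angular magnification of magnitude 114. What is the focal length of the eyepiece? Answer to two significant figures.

|M| = f_obj/f_eye, so f_eye = f_obj/|M| = 170.5/114.0 = 1.496 cm.

1.5 cm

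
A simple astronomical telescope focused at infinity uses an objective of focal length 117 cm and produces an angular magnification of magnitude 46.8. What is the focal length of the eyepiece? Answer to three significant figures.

|M| = f_obj/f_eye, so f_eye = f_obj/|M| = 117/46.8 = 2.500 cm.

2.50 cm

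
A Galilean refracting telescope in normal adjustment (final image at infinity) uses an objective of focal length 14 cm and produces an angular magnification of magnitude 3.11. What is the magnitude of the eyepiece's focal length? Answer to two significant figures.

|M| = f_obj/|f_eye|, so |f_eye| = f_obj/|M| = 14/3.11 = 4.502 cm.
(The eyepiece is diverging, so its signed focal length is -4.502 cm.)

4.5 cm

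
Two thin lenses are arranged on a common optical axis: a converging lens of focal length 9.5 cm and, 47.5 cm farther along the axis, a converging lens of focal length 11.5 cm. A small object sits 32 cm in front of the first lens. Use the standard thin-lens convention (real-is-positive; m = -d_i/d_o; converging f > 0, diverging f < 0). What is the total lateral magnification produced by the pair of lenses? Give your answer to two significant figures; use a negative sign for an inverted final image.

Lens 1: 1/d_i1 = 1/f_1 - 1/d_o1 = 1/9.5 - 1/32 = 0.07401 cm^-1, so d_i1 = 13.511 cm.
m_1 = -(13.511)/32 = -0.4222.
The intermediate image is 13.511 cm to the right of lens 1, so d_o2 = L - d_i1 = 47.5 - 13.511 = 33.989 cm.
Lens 2: 1/d_i2 = 1/f_2 - 1/d_o2 = 1/11.5 - 1/(33.989) = 0.05754 cm^-1, so d_i2 = 17.381 cm.
m_2 = -(17.381)/(33.989) = -0.5114.
Total m = m_1 x m_2 = (-0.4222)(-0.5114) = 0.2159.

0.22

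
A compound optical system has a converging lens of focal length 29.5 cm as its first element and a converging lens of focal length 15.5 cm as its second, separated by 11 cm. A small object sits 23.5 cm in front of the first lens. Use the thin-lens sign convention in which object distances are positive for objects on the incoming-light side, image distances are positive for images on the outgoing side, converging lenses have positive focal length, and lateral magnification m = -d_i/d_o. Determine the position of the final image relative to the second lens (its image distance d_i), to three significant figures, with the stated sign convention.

Lens 1: 1/d_i1 = 1/f_1 - 1/d_o1 = 1/29.5 - 1/23.5 = -0.00865 cm^-1, so d_i1 = -115.542 cm.
The intermediate image is virtual, 115.542 cm to the left of lens 1, so d_o2 = L - d_i1 = 11 - (-115.542) = 126.542 cm.
Lens 2: 1/d_i2 = 1/f_2 - 1/d_o2 = 1/15.5 - 1/(126.542) = 0.05661 cm^-1, so d_i2 = 17.664 cm.

17.7 cm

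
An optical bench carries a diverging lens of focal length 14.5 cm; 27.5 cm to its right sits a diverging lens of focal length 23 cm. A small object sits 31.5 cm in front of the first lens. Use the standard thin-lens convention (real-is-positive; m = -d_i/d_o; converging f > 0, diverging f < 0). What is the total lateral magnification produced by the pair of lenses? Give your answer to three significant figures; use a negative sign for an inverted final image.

0.120

First lens: d_i1 = 1/(1/(-14.5) - 1/31.5) = -9.929 cm.
m_1 = -(-9.929)/31.5 = 0.3152.
The intermediate image is virtual, 9.929 cm to the left of lens 1, so d_o2 = L - d_i1 = 27.5 - (-9.929) = 37.429 cm.
Second lens: d_i2 = 1/(1/(-23) - 1/(37.429)) = -14.246 cm.
m_2 = -(-14.246)/(37.429) = 0.3806.
Overall magnification: m = m_1 m_2 = 0.1200.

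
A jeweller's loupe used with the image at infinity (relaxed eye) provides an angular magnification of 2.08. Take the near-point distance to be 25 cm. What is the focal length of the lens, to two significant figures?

For the image at infinity, M = D/f.
f = D/M = 25/2.08 = 12.019 cm.

12 cm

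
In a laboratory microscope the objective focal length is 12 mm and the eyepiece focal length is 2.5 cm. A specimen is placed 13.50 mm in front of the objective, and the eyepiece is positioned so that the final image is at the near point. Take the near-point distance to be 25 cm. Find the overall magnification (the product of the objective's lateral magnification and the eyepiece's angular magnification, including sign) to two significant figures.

Convert to cm: f_obj = 12 mm = 1.2 cm; d_o = 13.50 mm = 1.35 cm.
Objective: 1/d_i = 1/f_obj - 1/d_o = 1/1.2 - 1/1.35 = 0.09259 cm^-1, so d_i = 10.800 cm.
m_obj = -d_i/d_o = -10.800/1.35 = -8.000.
Eyepiece angular magnification (image at near point): M_eye = 1 + D/f_e = 1 + 25/2.5 = 11.000.
Overall M = m_obj x M_eye = (-8.000)(11.000) = -88.00.

-88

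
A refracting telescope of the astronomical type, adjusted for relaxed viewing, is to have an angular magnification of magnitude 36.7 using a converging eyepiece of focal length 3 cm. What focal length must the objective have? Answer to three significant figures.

|M| = f_obj/|f_eye|, so f_obj = |M| x |f_eye| = 36.7 x 3 = 110.100 cm.

110 cm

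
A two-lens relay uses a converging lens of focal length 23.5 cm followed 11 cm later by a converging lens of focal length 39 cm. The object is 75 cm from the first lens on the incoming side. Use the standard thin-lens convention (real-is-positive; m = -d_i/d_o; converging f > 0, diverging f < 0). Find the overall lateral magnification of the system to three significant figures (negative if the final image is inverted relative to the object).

-0.286

First lens: d_i1 = 1/(1/23.5 - 1/75) = 34.223 cm.
m_1 = -(34.223)/75 = -0.4563.
Since 34.223 cm > 11 cm, the first image lies past the second lens and serves as a virtual object: d_o2 = L - d_i1 = -23.223 cm.
Second lens: d_i2 = 1/(1/39 - 1/(-23.223)) = 14.556 cm.
m_2 = -(14.556)/(-23.223) = 0.6268.
The system's lateral magnification is m_1 m_2 = (-0.4563)(0.6268) = -0.2860.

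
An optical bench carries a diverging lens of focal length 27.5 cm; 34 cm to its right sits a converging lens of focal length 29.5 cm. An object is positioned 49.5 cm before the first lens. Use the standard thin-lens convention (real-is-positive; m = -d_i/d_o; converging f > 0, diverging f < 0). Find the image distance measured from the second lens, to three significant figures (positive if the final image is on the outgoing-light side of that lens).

Applying the thin-lens equation to the first lens, 1/(-27.5) = 1/49.5 + 1/d_i1, which gives d_i1 = -17.679 cm.
The intermediate image is virtual, 17.679 cm to the left of lens 1, so d_o2 = L - d_i1 = 34 - (-17.679) = 51.679 cm.
Applying the thin-lens equation again with f_2 = 29.5 cm and d_o2 = 51.679 cm gives d_i2 = 68.738 cm.

68.7 cm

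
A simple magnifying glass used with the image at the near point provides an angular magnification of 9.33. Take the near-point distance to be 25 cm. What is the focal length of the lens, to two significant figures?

For the image at the near point, M = 1 + D/f.
f = D/(M - 1) = 25/(9.33 - 1) = 3.001 cm.

3.0 cm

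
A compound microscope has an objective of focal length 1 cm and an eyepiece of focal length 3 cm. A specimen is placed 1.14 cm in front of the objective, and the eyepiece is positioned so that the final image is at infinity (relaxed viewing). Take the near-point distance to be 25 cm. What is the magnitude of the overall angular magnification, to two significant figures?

60

Objective: 1/d_i = 1/f_obj - 1/d_o = 1/1 - 1/1.14 = 0.12281 cm^-1, so d_i = 8.143 cm.
m_obj = -d_i/d_o = -8.143/1.14 = -7.143.
Eyepiece angular magnification (image at infinity): M_eye = D/f_e = 25/3 = 8.333.
Overall M = m_obj x M_eye = (-7.143)(8.333) = -59.52.
|M| = 59.52.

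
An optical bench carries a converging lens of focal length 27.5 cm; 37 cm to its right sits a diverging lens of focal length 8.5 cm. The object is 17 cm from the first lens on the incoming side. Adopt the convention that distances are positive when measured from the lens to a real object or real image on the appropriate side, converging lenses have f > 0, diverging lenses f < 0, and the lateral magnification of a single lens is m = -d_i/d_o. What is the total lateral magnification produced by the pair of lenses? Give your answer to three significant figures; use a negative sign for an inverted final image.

0.247

First lens: d_i1 = 1/(1/27.5 - 1/17) = -44.524 cm.
m_1 = -(-44.524)/17 = 2.6190.
The intermediate image is virtual, 44.524 cm to the left of lens 1, so d_o2 = L - d_i1 = 37 - (-44.524) = 81.524 cm.
Second lens: d_i2 = 1/(1/(-8.5) - 1/(81.524)) = -7.697 cm.
m_2 = -(-7.697)/(81.524) = 0.0944.
The system's lateral magnification is m_1 m_2 = (2.6190)(0.0944) = 0.2473.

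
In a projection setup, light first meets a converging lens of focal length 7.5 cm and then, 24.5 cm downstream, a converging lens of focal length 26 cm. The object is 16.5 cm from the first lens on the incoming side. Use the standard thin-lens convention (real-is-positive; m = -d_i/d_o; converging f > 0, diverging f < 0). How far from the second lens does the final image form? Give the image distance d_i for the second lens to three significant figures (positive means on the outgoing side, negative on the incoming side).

First lens: d_i1 = 1/(1/7.5 - 1/16.5) = 13.750 cm.
That image sits 10.750 cm in front of the second lens, so d_o2 = 10.750 cm.
Second lens: d_i2 = 1/(1/26 - 1/(10.750)) = -18.328 cm.

-18.3 cm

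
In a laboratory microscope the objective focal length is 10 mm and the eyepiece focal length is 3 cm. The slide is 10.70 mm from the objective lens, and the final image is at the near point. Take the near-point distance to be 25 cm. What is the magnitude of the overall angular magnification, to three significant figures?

133

Convert to cm: f_obj = 10 mm = 1 cm; d_o = 10.70 mm = 1.07 cm.
Objective: 1/d_i = 1/f_obj - 1/d_o = 1/1 - 1/1.07 = 0.06542 cm^-1, so d_i = 15.286 cm.
m_obj = -d_i/d_o = -15.286/1.07 = -14.286.
Eyepiece angular magnification (image at near point): M_eye = 1 + D/f_e = 1 + 25/3 = 9.333.
Overall M = m_obj x M_eye = (-14.286)(9.333) = -133.33.
|M| = 133.33.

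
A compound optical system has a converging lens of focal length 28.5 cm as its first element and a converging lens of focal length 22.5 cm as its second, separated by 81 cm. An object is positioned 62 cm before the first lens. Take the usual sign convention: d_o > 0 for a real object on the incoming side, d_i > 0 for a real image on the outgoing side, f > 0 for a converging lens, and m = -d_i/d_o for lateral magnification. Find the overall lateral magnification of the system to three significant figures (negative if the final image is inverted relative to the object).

3.33

Applying the thin-lens equation to the first lens, 1/28.5 = 1/62 + 1/d_i1, which gives d_i1 = 52.746 cm.
Its lateral magnification is m_1 = -d_i1/d_o1 = -(52.746)/62 = -0.8507.
Object distance for lens 2: d_o2 = 81 - 52.746 = 28.254 cm.
Applying the thin-lens equation again with f_2 = 22.5 cm and d_o2 = 28.254 cm gives d_i2 = 110.486 cm.
m_2 = -(110.486)/(28.254) = -3.9105.
The system's lateral magnification is m_1 m_2 = (-0.8507)(-3.9105) = 3.3268.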